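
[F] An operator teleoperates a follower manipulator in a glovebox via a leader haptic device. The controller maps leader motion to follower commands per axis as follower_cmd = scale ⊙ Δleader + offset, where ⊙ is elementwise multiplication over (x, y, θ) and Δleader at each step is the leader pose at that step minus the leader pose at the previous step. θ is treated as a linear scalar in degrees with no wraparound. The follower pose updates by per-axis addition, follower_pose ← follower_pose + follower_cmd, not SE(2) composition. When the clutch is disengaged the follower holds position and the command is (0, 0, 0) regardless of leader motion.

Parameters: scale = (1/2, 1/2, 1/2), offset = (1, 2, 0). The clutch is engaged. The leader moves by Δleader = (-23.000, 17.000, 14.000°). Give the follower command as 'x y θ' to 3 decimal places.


-10.500 10.500 7.000

axis x: 1/2·-23.000 + 1 = -10.500
axis y: 1/2·17.000 + 2 = 10.500
axis θ: 1/2·14.000 + 0 = 7.000


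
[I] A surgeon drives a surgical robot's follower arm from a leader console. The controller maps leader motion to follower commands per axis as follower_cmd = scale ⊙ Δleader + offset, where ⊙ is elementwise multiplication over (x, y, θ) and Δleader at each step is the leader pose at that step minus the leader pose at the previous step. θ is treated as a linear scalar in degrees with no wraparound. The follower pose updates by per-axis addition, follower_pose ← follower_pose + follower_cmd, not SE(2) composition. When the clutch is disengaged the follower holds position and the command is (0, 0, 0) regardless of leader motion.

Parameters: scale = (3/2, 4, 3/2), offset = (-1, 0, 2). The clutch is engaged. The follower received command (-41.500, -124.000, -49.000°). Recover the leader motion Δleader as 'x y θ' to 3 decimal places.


axis x: (-41.500 − -1) / (3/2) = -27.000
axis y: (-124.000 − 0) / (4) = -31.000
axis θ: (-49.000 − 2) / (3/2) = -34.000

-27.000 -31.000 -34.000


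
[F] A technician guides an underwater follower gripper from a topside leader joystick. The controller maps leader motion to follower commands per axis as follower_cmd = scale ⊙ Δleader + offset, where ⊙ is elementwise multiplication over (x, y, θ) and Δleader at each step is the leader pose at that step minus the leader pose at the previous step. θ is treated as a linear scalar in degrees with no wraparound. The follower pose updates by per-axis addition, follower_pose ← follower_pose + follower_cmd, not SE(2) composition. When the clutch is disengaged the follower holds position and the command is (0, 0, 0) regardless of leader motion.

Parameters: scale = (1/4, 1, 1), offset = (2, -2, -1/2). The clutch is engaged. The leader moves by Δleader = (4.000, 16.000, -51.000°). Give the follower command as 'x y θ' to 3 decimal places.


axis x: 1/4·4.000 + 2 = 3.000
axis y: 1·16.000 + -2 = 14.000
axis θ: 1·-51.000 + -1/2 = -51.500

3.000 14.000 -51.500


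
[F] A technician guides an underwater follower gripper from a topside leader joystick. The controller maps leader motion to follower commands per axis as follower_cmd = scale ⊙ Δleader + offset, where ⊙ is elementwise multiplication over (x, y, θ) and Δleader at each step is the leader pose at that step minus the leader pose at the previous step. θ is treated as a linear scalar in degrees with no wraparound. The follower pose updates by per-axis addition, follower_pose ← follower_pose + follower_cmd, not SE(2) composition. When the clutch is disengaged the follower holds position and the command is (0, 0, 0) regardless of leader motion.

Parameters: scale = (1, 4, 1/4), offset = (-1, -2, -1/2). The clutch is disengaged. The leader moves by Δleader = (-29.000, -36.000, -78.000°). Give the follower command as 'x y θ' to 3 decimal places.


0.000 0.000 0.000

clutch disengaged → follower holds; cmd = (0, 0, 0)


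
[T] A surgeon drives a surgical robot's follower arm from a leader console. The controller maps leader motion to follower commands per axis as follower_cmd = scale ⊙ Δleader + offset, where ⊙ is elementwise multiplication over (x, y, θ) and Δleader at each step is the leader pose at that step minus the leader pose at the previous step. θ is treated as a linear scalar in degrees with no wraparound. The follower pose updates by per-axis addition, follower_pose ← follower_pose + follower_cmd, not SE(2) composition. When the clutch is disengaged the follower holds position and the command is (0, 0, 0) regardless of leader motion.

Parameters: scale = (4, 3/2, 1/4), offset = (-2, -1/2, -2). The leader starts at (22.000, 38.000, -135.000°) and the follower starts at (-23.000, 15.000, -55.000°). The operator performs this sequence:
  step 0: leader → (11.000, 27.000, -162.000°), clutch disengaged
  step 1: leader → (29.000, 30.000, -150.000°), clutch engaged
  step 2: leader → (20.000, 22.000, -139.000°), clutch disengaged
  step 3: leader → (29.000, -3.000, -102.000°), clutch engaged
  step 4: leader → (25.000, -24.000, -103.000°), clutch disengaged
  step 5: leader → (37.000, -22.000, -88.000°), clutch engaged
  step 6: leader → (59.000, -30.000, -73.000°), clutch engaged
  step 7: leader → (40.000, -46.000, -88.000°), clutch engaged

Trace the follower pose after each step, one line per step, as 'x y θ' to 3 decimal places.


-23.000 15.000 -55.000
47.000 19.000 -54.000
47.000 19.000 -54.000
81.000 -19.000 -46.750
81.000 -19.000 -46.750
127.000 -16.500 -45.000
213.000 -29.000 -43.250
135.000 -53.500 -49.000

step 0: Δleader=(-11.000, -11.000, -27.000°), disengaged; cmd=(0,0,0) → follower holds at (-23.000, 15.000, -55.000°)
step 1: Δleader=(18.000, 3.000, 12.000°), engaged; cmd=(70.000, 4.000, 1.000°) → follower=(47.000, 19.000, -54.000°)
step 2: Δleader=(-9.000, -8.000, 11.000°), disengaged; cmd=(0,0,0) → follower holds at (47.000, 19.000, -54.000°)
step 3: Δleader=(9.000, -25.000, 37.000°), engaged; cmd=(34.000, -38.000, 7.250°) → follower=(81.000, -19.000, -46.750°)
step 4: Δleader=(-4.000, -21.000, -1.000°), disengaged; cmd=(0,0,0) → follower holds at (81.000, -19.000, -46.750°)
step 5: Δleader=(12.000, 2.000, 15.000°), engaged; cmd=(46.000, 2.500, 1.750°) → follower=(127.000, -16.500, -45.000°)
step 6: Δleader=(22.000, -8.000, 15.000°), engaged; cmd=(86.000, -12.500, 1.750°) → follower=(213.000, -29.000, -43.250°)
step 7: Δleader=(-19.000, -16.000, -15.000°), engaged; cmd=(-78.000, -24.500, -5.750°) → follower=(135.000, -53.500, -49.000°)


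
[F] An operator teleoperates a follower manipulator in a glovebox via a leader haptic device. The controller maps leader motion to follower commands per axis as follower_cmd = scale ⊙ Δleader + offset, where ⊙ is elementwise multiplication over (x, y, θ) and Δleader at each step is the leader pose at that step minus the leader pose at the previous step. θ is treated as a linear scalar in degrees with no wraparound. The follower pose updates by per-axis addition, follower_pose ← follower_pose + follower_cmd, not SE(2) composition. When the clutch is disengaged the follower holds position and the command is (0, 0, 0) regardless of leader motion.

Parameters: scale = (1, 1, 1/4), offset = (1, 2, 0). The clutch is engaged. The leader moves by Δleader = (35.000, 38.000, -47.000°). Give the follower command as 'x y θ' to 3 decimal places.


36.000 40.000 -11.750

axis x: 1·35.000 + 1 = 36.000
axis y: 1·38.000 + 2 = 40.000
axis θ: 1/4·-47.000 + 0 = -11.750


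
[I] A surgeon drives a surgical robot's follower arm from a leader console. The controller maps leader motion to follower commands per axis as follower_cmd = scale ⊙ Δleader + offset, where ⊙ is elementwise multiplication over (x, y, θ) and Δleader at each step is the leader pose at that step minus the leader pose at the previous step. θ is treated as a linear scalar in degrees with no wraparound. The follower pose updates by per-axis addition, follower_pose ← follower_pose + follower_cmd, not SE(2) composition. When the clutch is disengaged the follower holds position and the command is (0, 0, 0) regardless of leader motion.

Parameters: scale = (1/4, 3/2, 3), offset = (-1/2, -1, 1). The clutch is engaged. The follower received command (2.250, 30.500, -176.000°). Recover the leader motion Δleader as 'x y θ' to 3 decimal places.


11.000 21.000 -59.000

axis x: (2.250 − -1/2) / (1/4) = 11.000
axis y: (30.500 − -1) / (3/2) = 21.000
axis θ: (-176.000 − 1) / (3) = -59.000


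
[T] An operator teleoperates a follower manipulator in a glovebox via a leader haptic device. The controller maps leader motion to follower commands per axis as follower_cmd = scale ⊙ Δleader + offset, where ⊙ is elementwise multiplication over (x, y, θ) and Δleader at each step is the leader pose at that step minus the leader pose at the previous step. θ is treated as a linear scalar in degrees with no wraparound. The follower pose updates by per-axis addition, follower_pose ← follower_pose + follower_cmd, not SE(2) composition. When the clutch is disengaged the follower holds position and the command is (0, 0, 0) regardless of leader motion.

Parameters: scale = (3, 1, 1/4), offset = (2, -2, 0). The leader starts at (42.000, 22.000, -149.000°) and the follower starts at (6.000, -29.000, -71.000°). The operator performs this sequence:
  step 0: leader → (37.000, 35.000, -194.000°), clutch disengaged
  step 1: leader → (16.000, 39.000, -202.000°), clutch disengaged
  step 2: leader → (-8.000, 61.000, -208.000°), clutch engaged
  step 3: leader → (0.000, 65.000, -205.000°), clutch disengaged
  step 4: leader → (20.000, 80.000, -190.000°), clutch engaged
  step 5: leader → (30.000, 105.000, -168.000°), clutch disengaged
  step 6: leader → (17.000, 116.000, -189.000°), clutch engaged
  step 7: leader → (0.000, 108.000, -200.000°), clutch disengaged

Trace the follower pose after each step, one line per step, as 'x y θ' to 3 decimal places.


step 0: Δleader=(-5.000, 13.000, -45.000°), disengaged; cmd=(0,0,0) → follower holds at (6.000, -29.000, -71.000°)
step 1: Δleader=(-21.000, 4.000, -8.000°), disengaged; cmd=(0,0,0) → follower holds at (6.000, -29.000, -71.000°)
step 2: Δleader=(-24.000, 22.000, -6.000°), engaged; cmd=(-70.000, 20.000, -1.500°) → follower=(-64.000, -9.000, -72.500°)
step 3: Δleader=(8.000, 4.000, 3.000°), disengaged; cmd=(0,0,0) → follower holds at (-64.000, -9.000, -72.500°)
step 4: Δleader=(20.000, 15.000, 15.000°), engaged; cmd=(62.000, 13.000, 3.750°) → follower=(-2.000, 4.000, -68.750°)
step 5: Δleader=(10.000, 25.000, 22.000°), disengaged; cmd=(0,0,0) → follower holds at (-2.000, 4.000, -68.750°)
step 6: Δleader=(-13.000, 11.000, -21.000°), engaged; cmd=(-37.000, 9.000, -5.250°) → follower=(-39.000, 13.000, -74.000°)
step 7: Δleader=(-17.000, -8.000, -11.000°), disengaged; cmd=(0,0,0) → follower holds at (-39.000, 13.000, -74.000°)

6.000 -29.000 -71.000
6.000 -29.000 -71.000
-64.000 -9.000 -72.500
-64.000 -9.000 -72.500
-2.000 4.000 -68.750
-2.000 4.000 -68.750
-39.000 13.000 -74.000
-39.000 13.000 -74.000


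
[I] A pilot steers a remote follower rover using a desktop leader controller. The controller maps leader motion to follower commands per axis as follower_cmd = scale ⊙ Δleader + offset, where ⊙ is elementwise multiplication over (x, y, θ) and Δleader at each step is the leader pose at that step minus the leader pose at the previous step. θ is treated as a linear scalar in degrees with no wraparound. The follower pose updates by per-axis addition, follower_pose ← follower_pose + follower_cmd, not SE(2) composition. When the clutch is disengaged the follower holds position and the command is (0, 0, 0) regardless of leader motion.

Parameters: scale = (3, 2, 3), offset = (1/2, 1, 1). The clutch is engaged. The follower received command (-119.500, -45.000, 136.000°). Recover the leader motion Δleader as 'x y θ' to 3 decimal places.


axis x: (-119.500 − 1/2) / (3) = -40.000
axis y: (-45.000 − 1) / (2) = -23.000
axis θ: (136.000 − 1) / (3) = 45.000

-40.000 -23.000 45.000


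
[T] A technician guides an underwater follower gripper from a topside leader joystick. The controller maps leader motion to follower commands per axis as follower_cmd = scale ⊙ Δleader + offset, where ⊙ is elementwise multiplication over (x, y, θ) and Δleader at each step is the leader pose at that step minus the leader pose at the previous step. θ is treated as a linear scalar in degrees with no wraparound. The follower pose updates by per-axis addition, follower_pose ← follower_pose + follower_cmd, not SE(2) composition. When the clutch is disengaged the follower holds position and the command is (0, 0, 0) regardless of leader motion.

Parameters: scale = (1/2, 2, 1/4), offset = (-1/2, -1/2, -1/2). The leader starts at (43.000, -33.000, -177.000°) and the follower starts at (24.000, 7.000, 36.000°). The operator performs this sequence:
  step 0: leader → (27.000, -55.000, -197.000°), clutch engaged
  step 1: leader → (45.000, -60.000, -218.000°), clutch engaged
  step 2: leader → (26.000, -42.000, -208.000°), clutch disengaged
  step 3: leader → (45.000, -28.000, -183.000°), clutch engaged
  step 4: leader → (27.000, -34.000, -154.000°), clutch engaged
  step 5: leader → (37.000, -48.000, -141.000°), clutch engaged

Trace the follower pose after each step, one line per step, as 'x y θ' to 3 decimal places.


step 0: Δleader=(-16.000, -22.000, -20.000°), engaged; cmd=(-8.500, -44.500, -5.500°) → follower=(15.500, -37.500, 30.500°)
step 1: Δleader=(18.000, -5.000, -21.000°), engaged; cmd=(8.500, -10.500, -5.750°) → follower=(24.000, -48.000, 24.750°)
step 2: Δleader=(-19.000, 18.000, 10.000°), disengaged; cmd=(0,0,0) → follower holds at (24.000, -48.000, 24.750°)
step 3: Δleader=(19.000, 14.000, 25.000°), engaged; cmd=(9.000, 27.500, 5.750°) → follower=(33.000, -20.500, 30.500°)
step 4: Δleader=(-18.000, -6.000, 29.000°), engaged; cmd=(-9.500, -12.500, 6.750°) → follower=(23.500, -33.000, 37.250°)
step 5: Δleader=(10.000, -14.000, 13.000°), engaged; cmd=(4.500, -28.500, 2.750°) → follower=(28.000, -61.500, 40.000°)

15.500 -37.500 30.500
24.000 -48.000 24.750
24.000 -48.000 24.750
33.000 -20.500 30.500
23.500 -33.000 37.250
28.000 -61.500 40.000


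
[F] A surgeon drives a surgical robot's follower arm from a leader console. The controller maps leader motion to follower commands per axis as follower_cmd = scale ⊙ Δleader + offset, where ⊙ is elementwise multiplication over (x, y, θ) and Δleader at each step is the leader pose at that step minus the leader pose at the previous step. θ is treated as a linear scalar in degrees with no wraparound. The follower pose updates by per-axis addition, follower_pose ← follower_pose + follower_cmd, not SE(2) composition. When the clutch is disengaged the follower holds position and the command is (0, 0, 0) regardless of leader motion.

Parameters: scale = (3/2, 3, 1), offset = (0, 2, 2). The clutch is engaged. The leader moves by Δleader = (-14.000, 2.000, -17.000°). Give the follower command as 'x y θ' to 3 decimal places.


-21.000 8.000 -15.000

axis x: 3/2·-14.000 + 0 = -21.000
axis y: 3·2.000 + 2 = 8.000
axis θ: 1·-17.000 + 2 = -15.000


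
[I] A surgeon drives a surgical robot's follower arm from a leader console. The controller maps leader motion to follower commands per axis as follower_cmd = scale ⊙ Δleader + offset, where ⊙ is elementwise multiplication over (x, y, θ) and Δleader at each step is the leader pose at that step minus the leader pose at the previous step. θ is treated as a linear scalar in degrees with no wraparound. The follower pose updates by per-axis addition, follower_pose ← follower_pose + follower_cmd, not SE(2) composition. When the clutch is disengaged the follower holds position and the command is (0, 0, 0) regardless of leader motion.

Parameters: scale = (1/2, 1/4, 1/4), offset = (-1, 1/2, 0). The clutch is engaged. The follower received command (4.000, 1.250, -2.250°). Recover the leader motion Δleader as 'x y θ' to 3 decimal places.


10.000 3.000 -9.000

axis x: (4.000 − -1) / (1/2) = 10.000
axis y: (1.250 − 1/2) / (1/4) = 3.000
axis θ: (-2.250 − 0) / (1/4) = -9.000


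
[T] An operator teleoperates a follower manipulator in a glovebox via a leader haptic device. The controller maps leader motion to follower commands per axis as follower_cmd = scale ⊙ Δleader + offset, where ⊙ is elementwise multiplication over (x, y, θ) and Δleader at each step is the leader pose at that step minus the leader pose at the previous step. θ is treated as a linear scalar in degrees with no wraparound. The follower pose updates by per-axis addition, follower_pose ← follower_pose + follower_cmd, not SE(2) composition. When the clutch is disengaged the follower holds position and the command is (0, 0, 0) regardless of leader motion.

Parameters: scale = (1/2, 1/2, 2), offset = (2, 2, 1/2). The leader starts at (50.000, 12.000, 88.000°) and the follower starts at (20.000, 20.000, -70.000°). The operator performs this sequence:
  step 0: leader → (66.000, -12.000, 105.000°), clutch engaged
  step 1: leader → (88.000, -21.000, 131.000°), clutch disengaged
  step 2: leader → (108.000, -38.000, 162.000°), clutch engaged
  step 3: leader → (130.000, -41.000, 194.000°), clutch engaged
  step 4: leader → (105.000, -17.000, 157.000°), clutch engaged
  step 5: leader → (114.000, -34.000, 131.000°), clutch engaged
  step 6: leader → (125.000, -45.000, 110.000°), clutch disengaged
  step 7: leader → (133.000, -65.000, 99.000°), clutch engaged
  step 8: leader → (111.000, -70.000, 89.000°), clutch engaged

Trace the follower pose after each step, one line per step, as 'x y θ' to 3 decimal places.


30.000 10.000 -35.500
30.000 10.000 -35.500
42.000 3.500 27.000
55.000 4.000 91.500
44.500 18.000 18.000
51.000 11.500 -33.500
51.000 11.500 -33.500
57.000 3.500 -55.000
48.000 3.000 -74.500

step 0: Δleader=(16.000, -24.000, 17.000°), engaged; cmd=(10.000, -10.000, 34.500°) → follower=(30.000, 10.000, -35.500°)
step 1: Δleader=(22.000, -9.000, 26.000°), disengaged; cmd=(0,0,0) → follower holds at (30.000, 10.000, -35.500°)
step 2: Δleader=(20.000, -17.000, 31.000°), engaged; cmd=(12.000, -6.500, 62.500°) → follower=(42.000, 3.500, 27.000°)
step 3: Δleader=(22.000, -3.000, 32.000°), engaged; cmd=(13.000, 0.500, 64.500°) → follower=(55.000, 4.000, 91.500°)
step 4: Δleader=(-25.000, 24.000, -37.000°), engaged; cmd=(-10.500, 14.000, -73.500°) → follower=(44.500, 18.000, 18.000°)
step 5: Δleader=(9.000, -17.000, -26.000°), engaged; cmd=(6.500, -6.500, -51.500°) → follower=(51.000, 11.500, -33.500°)
step 6: Δleader=(11.000, -11.000, -21.000°), disengaged; cmd=(0,0,0) → follower holds at (51.000, 11.500, -33.500°)
step 7: Δleader=(8.000, -20.000, -11.000°), engaged; cmd=(6.000, -8.000, -21.500°) → follower=(57.000, 3.500, -55.000°)
step 8: Δleader=(-22.000, -5.000, -10.000°), engaged; cmd=(-9.000, -0.500, -19.500°) → follower=(48.000, 3.000, -74.500°)


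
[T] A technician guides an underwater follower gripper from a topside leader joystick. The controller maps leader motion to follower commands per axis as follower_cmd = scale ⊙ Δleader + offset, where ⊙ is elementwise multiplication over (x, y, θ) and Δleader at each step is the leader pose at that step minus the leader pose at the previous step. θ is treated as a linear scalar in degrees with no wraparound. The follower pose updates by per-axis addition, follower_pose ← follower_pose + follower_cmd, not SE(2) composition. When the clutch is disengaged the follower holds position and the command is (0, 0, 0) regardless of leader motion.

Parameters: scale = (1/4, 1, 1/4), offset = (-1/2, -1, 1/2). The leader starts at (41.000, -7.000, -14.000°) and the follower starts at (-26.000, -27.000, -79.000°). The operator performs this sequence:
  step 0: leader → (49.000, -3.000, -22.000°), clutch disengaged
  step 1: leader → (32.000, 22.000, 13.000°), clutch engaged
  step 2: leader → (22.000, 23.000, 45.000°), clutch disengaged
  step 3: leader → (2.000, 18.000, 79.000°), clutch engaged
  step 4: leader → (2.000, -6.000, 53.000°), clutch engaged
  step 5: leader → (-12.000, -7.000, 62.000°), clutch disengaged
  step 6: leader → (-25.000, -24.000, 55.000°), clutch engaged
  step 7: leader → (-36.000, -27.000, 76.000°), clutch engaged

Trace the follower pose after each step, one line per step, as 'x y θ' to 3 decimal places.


step 0: Δleader=(8.000, 4.000, -8.000°), disengaged; cmd=(0,0,0) → follower holds at (-26.000, -27.000, -79.000°)
step 1: Δleader=(-17.000, 25.000, 35.000°), engaged; cmd=(-4.750, 24.000, 9.250°) → follower=(-30.750, -3.000, -69.750°)
step 2: Δleader=(-10.000, 1.000, 32.000°), disengaged; cmd=(0,0,0) → follower holds at (-30.750, -3.000, -69.750°)
step 3: Δleader=(-20.000, -5.000, 34.000°), engaged; cmd=(-5.500, -6.000, 9.000°) → follower=(-36.250, -9.000, -60.750°)
step 4: Δleader=(0.000, -24.000, -26.000°), engaged; cmd=(-0.500, -25.000, -6.000°) → follower=(-36.750, -34.000, -66.750°)
step 5: Δleader=(-14.000, -1.000, 9.000°), disengaged; cmd=(0,0,0) → follower holds at (-36.750, -34.000, -66.750°)
step 6: Δleader=(-13.000, -17.000, -7.000°), engaged; cmd=(-3.750, -18.000, -1.250°) → follower=(-40.500, -52.000, -68.000°)
step 7: Δleader=(-11.000, -3.000, 21.000°), engaged; cmd=(-3.250, -4.000, 5.750°) → follower=(-43.750, -56.000, -62.250°)

-26.000 -27.000 -79.000
-30.750 -3.000 -69.750
-30.750 -3.000 -69.750
-36.250 -9.000 -60.750
-36.750 -34.000 -66.750
-36.750 -34.000 -66.750
-40.500 -52.000 -68.000
-43.750 -56.000 -62.250


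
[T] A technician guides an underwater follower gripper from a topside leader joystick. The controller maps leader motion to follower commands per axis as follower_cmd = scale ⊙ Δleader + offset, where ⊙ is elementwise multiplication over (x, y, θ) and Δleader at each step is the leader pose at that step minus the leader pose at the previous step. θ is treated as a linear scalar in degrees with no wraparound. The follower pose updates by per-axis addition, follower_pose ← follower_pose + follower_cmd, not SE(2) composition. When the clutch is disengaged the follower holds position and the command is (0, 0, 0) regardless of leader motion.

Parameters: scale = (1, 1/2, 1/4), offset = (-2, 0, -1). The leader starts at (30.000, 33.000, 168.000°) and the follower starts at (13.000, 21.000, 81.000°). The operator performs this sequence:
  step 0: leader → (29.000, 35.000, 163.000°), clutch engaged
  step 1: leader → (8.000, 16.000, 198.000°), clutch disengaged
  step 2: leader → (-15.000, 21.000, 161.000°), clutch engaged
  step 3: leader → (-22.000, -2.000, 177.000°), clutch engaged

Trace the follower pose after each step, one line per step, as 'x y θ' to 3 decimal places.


10.000 22.000 78.750
10.000 22.000 78.750
-15.000 24.500 68.500
-24.000 13.000 71.500

step 0: Δleader=(-1.000, 2.000, -5.000°), engaged; cmd=(-3.000, 1.000, -2.250°) → follower=(10.000, 22.000, 78.750°)
step 1: Δleader=(-21.000, -19.000, 35.000°), disengaged; cmd=(0,0,0) → follower holds at (10.000, 22.000, 78.750°)
step 2: Δleader=(-23.000, 5.000, -37.000°), engaged; cmd=(-25.000, 2.500, -10.250°) → follower=(-15.000, 24.500, 68.500°)
step 3: Δleader=(-7.000, -23.000, 16.000°), engaged; cmd=(-9.000, -11.500, 3.000°) → follower=(-24.000, 13.000, 71.500°)


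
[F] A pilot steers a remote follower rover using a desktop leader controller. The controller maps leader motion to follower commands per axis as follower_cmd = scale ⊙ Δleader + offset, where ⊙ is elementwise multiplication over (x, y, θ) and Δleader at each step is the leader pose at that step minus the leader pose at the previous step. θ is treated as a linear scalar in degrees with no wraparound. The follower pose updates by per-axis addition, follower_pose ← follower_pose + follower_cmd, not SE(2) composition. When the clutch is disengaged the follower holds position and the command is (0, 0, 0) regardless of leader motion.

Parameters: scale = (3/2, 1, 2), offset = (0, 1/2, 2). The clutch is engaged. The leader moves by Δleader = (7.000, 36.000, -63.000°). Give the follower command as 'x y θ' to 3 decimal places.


10.500 36.500 -124.000

axis x: 3/2·7.000 + 0 = 10.500
axis y: 1·36.000 + 1/2 = 36.500
axis θ: 2·-63.000 + 2 = -124.000


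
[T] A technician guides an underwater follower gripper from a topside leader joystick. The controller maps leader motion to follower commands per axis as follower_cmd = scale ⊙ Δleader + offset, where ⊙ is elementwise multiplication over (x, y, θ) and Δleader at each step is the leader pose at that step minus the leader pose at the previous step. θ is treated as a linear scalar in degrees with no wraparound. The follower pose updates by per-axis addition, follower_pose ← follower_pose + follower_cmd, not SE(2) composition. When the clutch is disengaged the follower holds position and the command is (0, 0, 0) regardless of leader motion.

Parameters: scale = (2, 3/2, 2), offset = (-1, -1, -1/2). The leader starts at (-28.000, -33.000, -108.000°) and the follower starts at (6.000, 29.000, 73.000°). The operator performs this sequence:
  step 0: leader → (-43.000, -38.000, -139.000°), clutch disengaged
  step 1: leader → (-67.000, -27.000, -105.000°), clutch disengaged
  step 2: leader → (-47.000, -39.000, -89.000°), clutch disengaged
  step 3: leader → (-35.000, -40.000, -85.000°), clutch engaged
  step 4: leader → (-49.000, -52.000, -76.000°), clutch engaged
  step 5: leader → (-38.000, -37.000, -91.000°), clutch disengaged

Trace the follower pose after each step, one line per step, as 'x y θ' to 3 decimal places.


step 0: Δleader=(-15.000, -5.000, -31.000°), disengaged; cmd=(0,0,0) → follower holds at (6.000, 29.000, 73.000°)
step 1: Δleader=(-24.000, 11.000, 34.000°), disengaged; cmd=(0,0,0) → follower holds at (6.000, 29.000, 73.000°)
step 2: Δleader=(20.000, -12.000, 16.000°), disengaged; cmd=(0,0,0) → follower holds at (6.000, 29.000, 73.000°)
step 3: Δleader=(12.000, -1.000, 4.000°), engaged; cmd=(23.000, -2.500, 7.500°) → follower=(29.000, 26.500, 80.500°)
step 4: Δleader=(-14.000, -12.000, 9.000°), engaged; cmd=(-29.000, -19.000, 17.500°) → follower=(0.000, 7.500, 98.000°)
step 5: Δleader=(11.000, 15.000, -15.000°), disengaged; cmd=(0,0,0) → follower holds at (0.000, 7.500, 98.000°)

6.000 29.000 73.000
6.000 29.000 73.000
6.000 29.000 73.000
29.000 26.500 80.500
0.000 7.500 98.000
0.000 7.500 98.000


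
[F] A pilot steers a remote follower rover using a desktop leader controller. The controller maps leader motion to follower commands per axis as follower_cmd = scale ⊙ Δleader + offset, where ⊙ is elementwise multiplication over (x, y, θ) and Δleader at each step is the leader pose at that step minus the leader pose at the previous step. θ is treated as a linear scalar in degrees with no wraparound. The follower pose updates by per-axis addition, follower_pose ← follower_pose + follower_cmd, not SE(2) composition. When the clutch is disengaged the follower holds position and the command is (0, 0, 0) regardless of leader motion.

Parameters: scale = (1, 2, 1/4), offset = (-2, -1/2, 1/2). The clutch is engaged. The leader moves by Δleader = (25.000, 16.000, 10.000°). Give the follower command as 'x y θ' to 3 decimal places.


axis x: 1·25.000 + -2 = 23.000
axis y: 2·16.000 + -1/2 = 31.500
axis θ: 1/4·10.000 + 1/2 = 3.000

23.000 31.500 3.000


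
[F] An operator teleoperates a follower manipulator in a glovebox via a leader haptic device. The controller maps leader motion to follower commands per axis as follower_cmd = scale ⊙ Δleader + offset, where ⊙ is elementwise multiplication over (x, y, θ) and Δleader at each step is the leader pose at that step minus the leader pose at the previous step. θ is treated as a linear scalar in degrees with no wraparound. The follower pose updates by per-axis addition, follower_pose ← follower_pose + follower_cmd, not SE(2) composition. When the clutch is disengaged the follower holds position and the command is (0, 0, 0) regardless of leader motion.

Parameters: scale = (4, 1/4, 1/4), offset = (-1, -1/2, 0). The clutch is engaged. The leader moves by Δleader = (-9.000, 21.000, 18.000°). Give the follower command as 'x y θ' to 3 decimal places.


-37.000 4.750 4.500

axis x: 4·-9.000 + -1 = -37.000
axis y: 1/4·21.000 + -1/2 = 4.750
axis θ: 1/4·18.000 + 0 = 4.500


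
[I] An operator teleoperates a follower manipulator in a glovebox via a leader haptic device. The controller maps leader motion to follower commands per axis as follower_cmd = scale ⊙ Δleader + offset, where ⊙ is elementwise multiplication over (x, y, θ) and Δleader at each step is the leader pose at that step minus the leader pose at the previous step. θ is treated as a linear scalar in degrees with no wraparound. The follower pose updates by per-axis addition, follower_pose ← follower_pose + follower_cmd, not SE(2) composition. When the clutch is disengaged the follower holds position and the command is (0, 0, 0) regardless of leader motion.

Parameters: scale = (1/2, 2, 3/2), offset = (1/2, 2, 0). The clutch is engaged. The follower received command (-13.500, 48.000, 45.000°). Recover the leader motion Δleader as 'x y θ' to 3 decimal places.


-28.000 23.000 30.000

axis x: (-13.500 − 1/2) / (1/2) = -28.000
axis y: (48.000 − 2) / (2) = 23.000
axis θ: (45.000 − 0) / (3/2) = 30.000


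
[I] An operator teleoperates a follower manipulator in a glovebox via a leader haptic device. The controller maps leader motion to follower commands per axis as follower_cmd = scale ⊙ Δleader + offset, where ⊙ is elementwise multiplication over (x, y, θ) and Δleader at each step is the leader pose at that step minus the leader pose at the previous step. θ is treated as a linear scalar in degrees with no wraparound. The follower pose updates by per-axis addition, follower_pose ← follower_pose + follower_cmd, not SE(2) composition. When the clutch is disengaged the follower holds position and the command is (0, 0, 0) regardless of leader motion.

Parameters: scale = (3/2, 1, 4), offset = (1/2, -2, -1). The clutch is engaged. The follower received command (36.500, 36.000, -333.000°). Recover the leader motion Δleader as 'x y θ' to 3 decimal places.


24.000 38.000 -83.000

axis x: (36.500 − 1/2) / (3/2) = 24.000
axis y: (36.000 − -2) / (1) = 38.000
axis θ: (-333.000 − -1) / (4) = -83.000


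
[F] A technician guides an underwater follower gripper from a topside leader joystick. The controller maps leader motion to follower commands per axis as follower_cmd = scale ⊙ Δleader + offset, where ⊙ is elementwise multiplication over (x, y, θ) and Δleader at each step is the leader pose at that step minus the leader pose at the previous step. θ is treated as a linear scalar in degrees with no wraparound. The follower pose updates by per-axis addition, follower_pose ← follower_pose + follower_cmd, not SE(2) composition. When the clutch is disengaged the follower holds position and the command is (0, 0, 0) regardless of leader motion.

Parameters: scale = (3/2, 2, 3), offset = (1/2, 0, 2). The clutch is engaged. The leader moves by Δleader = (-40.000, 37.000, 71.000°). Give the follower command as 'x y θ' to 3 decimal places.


axis x: 3/2·-40.000 + 1/2 = -59.500
axis y: 2·37.000 + 0 = 74.000
axis θ: 3·71.000 + 2 = 215.000

-59.500 74.000 215.000


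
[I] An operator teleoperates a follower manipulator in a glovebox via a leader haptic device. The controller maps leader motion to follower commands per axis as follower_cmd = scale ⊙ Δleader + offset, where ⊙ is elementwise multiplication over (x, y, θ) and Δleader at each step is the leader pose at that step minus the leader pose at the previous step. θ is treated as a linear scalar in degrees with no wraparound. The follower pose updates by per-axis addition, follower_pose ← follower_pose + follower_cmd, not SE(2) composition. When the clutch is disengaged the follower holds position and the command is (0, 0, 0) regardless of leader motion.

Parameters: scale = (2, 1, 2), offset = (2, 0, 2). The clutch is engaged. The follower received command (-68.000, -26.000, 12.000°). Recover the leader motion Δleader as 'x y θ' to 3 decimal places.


-35.000 -26.000 5.000

axis x: (-68.000 − 2) / (2) = -35.000
axis y: (-26.000 − 0) / (1) = -26.000
axis θ: (12.000 − 2) / (2) = 5.000


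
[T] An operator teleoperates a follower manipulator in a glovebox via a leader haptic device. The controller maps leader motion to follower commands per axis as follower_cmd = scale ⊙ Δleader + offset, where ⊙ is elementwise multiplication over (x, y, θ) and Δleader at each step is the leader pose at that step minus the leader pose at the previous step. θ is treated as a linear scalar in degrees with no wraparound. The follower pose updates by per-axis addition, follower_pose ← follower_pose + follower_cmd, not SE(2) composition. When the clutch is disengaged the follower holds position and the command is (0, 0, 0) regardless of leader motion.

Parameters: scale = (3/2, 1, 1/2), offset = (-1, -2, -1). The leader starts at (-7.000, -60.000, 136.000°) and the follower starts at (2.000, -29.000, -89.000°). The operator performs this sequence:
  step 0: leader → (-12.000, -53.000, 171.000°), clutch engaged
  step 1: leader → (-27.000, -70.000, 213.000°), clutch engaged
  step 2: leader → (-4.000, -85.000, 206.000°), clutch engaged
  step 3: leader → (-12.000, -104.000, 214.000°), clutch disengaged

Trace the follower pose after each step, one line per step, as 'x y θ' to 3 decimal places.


step 0: Δleader=(-5.000, 7.000, 35.000°), engaged; cmd=(-8.500, 5.000, 16.500°) → follower=(-6.500, -24.000, -72.500°)
step 1: Δleader=(-15.000, -17.000, 42.000°), engaged; cmd=(-23.500, -19.000, 20.000°) → follower=(-30.000, -43.000, -52.500°)
step 2: Δleader=(23.000, -15.000, -7.000°), engaged; cmd=(33.500, -17.000, -4.500°) → follower=(3.500, -60.000, -57.000°)
step 3: Δleader=(-8.000, -19.000, 8.000°), disengaged; cmd=(0,0,0) → follower holds at (3.500, -60.000, -57.000°)

-6.500 -24.000 -72.500
-30.000 -43.000 -52.500
3.500 -60.000 -57.000
3.500 -60.000 -57.000


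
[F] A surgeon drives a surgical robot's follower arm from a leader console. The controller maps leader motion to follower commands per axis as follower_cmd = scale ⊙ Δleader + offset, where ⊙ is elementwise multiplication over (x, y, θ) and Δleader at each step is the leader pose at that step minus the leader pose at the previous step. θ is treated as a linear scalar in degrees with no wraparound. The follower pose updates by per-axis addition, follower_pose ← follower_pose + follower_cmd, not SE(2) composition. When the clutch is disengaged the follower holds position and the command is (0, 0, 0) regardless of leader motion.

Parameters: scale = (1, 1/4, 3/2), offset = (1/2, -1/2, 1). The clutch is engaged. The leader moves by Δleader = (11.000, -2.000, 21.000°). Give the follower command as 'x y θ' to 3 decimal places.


11.500 -1.000 32.500

axis x: 1·11.000 + 1/2 = 11.500
axis y: 1/4·-2.000 + -1/2 = -1.000
axis θ: 3/2·21.000 + 1 = 32.500


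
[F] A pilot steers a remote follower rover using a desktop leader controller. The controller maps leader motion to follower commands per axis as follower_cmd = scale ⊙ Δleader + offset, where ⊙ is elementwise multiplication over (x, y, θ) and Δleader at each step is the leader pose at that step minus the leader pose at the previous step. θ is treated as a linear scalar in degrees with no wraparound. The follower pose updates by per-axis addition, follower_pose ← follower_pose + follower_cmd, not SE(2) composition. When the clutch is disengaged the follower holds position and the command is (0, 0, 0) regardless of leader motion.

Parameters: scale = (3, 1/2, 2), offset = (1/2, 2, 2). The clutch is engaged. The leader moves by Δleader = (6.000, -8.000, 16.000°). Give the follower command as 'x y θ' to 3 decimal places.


18.500 -2.000 34.000

axis x: 3·6.000 + 1/2 = 18.500
axis y: 1/2·-8.000 + 2 = -2.000
axis θ: 2·16.000 + 2 = 34.000


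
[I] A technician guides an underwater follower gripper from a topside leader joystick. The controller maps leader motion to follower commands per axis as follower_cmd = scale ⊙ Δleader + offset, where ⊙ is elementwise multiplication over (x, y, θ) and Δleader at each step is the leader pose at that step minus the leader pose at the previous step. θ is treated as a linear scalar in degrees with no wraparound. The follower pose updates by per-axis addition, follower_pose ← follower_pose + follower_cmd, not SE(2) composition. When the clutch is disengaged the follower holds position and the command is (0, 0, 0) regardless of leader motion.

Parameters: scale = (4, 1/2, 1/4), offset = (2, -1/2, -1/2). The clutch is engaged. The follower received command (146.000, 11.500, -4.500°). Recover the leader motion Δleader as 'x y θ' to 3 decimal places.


axis x: (146.000 − 2) / (4) = 36.000
axis y: (11.500 − -1/2) / (1/2) = 24.000
axis θ: (-4.500 − -1/2) / (1/4) = -16.000

36.000 24.000 -16.000


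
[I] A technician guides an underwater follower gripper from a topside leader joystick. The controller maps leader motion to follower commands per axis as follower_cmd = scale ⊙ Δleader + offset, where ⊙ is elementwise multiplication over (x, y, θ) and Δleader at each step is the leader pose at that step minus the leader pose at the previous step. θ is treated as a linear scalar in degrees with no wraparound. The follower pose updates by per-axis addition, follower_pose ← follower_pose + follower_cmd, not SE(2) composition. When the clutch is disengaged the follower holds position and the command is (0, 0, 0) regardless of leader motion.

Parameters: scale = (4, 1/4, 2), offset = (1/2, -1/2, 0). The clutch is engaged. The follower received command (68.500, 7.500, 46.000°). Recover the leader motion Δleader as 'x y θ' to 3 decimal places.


axis x: (68.500 − 1/2) / (4) = 17.000
axis y: (7.500 − -1/2) / (1/4) = 32.000
axis θ: (46.000 − 0) / (2) = 23.000

17.000 32.000 23.000


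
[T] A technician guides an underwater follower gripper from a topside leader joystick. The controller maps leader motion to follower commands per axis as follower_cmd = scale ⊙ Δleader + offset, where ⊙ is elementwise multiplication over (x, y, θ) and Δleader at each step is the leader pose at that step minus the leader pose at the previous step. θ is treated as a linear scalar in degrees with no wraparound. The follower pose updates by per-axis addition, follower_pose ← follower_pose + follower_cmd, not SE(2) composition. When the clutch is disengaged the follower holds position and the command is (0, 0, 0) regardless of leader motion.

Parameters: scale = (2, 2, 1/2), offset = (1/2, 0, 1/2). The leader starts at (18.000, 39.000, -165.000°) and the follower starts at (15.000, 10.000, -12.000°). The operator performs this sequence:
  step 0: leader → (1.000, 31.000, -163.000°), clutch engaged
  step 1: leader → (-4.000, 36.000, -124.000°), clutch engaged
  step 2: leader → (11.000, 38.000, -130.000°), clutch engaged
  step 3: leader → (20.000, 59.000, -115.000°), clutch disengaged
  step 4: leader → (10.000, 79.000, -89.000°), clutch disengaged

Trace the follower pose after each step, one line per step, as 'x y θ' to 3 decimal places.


-18.500 -6.000 -10.500
-28.000 4.000 9.500
2.500 8.000 7.000
2.500 8.000 7.000
2.500 8.000 7.000

step 0: Δleader=(-17.000, -8.000, 2.000°), engaged; cmd=(-33.500, -16.000, 1.500°) → follower=(-18.500, -6.000, -10.500°)
step 1: Δleader=(-5.000, 5.000, 39.000°), engaged; cmd=(-9.500, 10.000, 20.000°) → follower=(-28.000, 4.000, 9.500°)
step 2: Δleader=(15.000, 2.000, -6.000°), engaged; cmd=(30.500, 4.000, -2.500°) → follower=(2.500, 8.000, 7.000°)
step 3: Δleader=(9.000, 21.000, 15.000°), disengaged; cmd=(0,0,0) → follower holds at (2.500, 8.000, 7.000°)
step 4: Δleader=(-10.000, 20.000, 26.000°), disengaged; cmd=(0,0,0) → follower holds at (2.500, 8.000, 7.000°)
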